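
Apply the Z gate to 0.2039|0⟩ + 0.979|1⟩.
0.2039|0⟩ - 0.979|1⟩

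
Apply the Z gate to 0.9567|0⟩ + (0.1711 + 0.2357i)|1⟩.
0.9567|0⟩ + (-0.1711 - 0.2357i)|1⟩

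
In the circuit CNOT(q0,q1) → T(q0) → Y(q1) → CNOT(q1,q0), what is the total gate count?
4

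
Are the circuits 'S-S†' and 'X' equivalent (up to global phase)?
No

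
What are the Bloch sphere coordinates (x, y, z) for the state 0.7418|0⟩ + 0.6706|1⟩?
(0.9949, 0, 0.1006)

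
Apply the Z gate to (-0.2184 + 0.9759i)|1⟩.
(0.2184 - 0.9759i)|1⟩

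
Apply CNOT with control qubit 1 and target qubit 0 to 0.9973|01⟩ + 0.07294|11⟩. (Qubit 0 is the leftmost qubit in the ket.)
0.07294|01⟩ + 0.9973|11⟩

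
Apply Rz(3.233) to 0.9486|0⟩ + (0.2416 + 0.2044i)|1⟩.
(-0.04334 - 0.9476i)|0⟩ + (-0.2152 + 0.232i)|1⟩

Rz(3.233) = [[e^(−iθ/2), 0], [0, e^(iθ/2)]] with e^(±iθ/2) = cos(θ/2) ± i·sin(θ/2); θ = 3.233, cos(θ/2) ≈ -0.0456878, sin(θ/2) ≈ 0.998956.
With a = amp(|0⟩) = 0.9486 and b = amp(|1⟩) = (0.2416 + 0.2044i):
new amp(|0⟩) = (-0.0456878 - 0.998956i)·a = (-0.04334 - 0.9476i)
new amp(|1⟩) = (-0.0456878 + 0.998956i)·b = (-0.2152 + 0.232i)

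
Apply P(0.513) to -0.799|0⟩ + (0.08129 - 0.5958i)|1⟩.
-0.799|0⟩ + (0.3632 - 0.4792i)|1⟩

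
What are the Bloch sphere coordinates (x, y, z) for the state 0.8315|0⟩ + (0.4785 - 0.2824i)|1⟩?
(0.7957, -0.4696, 0.3827)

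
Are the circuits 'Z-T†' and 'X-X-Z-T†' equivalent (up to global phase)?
Yes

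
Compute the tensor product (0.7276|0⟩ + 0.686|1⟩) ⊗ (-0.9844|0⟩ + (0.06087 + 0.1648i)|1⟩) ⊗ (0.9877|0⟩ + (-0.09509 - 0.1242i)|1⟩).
-0.7074|000⟩ + (0.06811 + 0.08896i)|001⟩ + (0.04374 + 0.1184i)|010⟩ + (0.01068 - 0.0169i)|011⟩ - 0.667|100⟩ + (0.06421 + 0.08387i)|101⟩ + (0.04124 + 0.1117i)|110⟩ + (0.01007 - 0.01594i)|111⟩

amp(|b₁b₂…⟩) = product of the factor amplitudes for bits b₁, b₂, …; only kets whose every factor amplitude is nonzero survive.
|000⟩: (0.7276)(-0.9844)(0.9877) = -0.7074
|001⟩: (0.7276)(-0.9844)(-0.09509 - 0.1242i) = (0.06811 + 0.08896i)
|010⟩: (0.7276)(0.06087 + 0.1648i)(0.9877) = (0.04374 + 0.1184i)
|011⟩: (0.7276)(0.06087 + 0.1648i)(-0.09509 - 0.1242i) = (0.01068 - 0.0169i)
|100⟩: (0.686)(-0.9844)(0.9877) = -0.667
|101⟩: (0.686)(-0.9844)(-0.09509 - 0.1242i) = (0.06421 + 0.08387i)
|110⟩: (0.686)(0.06087 + 0.1648i)(0.9877) = (0.04124 + 0.1117i)
|111⟩: (0.686)(0.06087 + 0.1648i)(-0.09509 - 0.1242i) = (0.01007 - 0.01594i)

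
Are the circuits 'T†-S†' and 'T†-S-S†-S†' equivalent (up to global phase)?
Yes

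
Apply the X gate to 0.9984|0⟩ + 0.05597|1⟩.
0.05597|0⟩ + 0.9984|1⟩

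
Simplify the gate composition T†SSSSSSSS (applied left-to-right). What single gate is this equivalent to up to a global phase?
T†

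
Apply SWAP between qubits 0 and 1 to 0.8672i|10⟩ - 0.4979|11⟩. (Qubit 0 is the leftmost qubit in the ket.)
0.8672i|01⟩ - 0.4979|11⟩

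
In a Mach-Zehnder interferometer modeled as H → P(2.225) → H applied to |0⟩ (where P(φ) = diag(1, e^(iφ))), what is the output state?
(0.1957 + 0.3968i)|0⟩ + (0.8043 - 0.3968i)|1⟩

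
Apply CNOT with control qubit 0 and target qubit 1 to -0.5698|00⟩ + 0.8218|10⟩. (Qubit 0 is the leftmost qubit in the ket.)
-0.5698|00⟩ + 0.8218|11⟩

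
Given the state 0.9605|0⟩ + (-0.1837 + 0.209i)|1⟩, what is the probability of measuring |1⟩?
0.07743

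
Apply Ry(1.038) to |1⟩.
-0.496|0⟩ + 0.8683|1⟩

Ry(1.038) = [[cos(θ/2), −sin(θ/2)], [sin(θ/2), cos(θ/2)]]; θ = 1.038, cos(θ/2) ≈ 0.868316, sin(θ/2) ≈ 0.496012.
With a = amp(|0⟩) = 0 and b = amp(|1⟩) = 1:
new amp(|0⟩) = (0.868316)·a + (-0.496012)·b = -0.496
new amp(|1⟩) = (0.496012)·a + (0.868316)·b = 0.8683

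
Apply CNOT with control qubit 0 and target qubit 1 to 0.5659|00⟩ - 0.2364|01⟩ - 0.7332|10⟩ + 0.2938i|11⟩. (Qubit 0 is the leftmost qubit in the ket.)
0.5659|00⟩ - 0.2364|01⟩ + 0.2938i|10⟩ - 0.7332|11⟩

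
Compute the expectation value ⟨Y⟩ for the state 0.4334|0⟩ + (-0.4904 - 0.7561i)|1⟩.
-0.6554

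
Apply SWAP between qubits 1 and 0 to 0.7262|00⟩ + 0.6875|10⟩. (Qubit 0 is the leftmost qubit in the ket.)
0.7262|00⟩ + 0.6875|01⟩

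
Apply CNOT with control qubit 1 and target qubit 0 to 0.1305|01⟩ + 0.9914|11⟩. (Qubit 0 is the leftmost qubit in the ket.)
0.9914|01⟩ + 0.1305|11⟩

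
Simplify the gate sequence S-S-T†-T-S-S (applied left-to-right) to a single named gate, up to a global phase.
I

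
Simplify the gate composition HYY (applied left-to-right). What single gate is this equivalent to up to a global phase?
H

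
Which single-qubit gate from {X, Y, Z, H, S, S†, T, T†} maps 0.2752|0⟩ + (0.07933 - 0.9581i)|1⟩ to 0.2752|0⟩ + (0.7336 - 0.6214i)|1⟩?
T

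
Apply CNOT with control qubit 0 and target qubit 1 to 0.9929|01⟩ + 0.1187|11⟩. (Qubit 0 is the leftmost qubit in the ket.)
0.9929|01⟩ + 0.1187|10⟩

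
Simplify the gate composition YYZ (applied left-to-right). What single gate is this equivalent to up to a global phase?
Z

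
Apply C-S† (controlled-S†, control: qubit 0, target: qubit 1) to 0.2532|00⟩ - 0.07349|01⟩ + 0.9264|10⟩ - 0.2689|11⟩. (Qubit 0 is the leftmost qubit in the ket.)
0.2532|00⟩ - 0.07349|01⟩ + 0.9264|10⟩ + 0.2689i|11⟩

C-S† leaves the control-|0⟩ kets |00⟩, |01⟩ unchanged and applies S† to qubit 1 on the control-|1⟩ pair (|10⟩, |11⟩).
S† = [[1, 0], [0, -i]].
With a = amp(|10⟩) = 0.9264 and b = amp(|11⟩) = -0.2689:
new amp(|10⟩) = (1)·a = 0.9264
new amp(|11⟩) = (-i)·b = 0.2689i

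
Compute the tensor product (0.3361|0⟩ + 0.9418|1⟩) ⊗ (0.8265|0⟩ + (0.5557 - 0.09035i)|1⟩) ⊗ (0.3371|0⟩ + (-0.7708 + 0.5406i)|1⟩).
0.09364|000⟩ + (-0.2141 + 0.1502i)|001⟩ + (0.06296 - 0.01024i)|010⟩ + (-0.1275 + 0.1244i)|011⟩ + 0.2624|100⟩ + (-0.6 + 0.4208i)|101⟩ + (0.1764 - 0.02868i)|110⟩ + (-0.3574 + 0.3485i)|111⟩

amp(|b₁b₂…⟩) = product of the factor amplitudes for bits b₁, b₂, …; only kets whose every factor amplitude is nonzero survive.
|000⟩: (0.3361)(0.8265)(0.3371) = 0.09364
|001⟩: (0.3361)(0.8265)(-0.7708 + 0.5406i) = (-0.2141 + 0.1502i)
|010⟩: (0.3361)(0.5557 - 0.09035i)(0.3371) = (0.06296 - 0.01024i)
|011⟩: (0.3361)(0.5557 - 0.09035i)(-0.7708 + 0.5406i) = (-0.1275 + 0.1244i)
|100⟩: (0.9418)(0.8265)(0.3371) = 0.2624
|101⟩: (0.9418)(0.8265)(-0.7708 + 0.5406i) = (-0.6 + 0.4208i)
|110⟩: (0.9418)(0.5557 - 0.09035i)(0.3371) = (0.1764 - 0.02868i)
|111⟩: (0.9418)(0.5557 - 0.09035i)(-0.7708 + 0.5406i) = (-0.3574 + 0.3485i)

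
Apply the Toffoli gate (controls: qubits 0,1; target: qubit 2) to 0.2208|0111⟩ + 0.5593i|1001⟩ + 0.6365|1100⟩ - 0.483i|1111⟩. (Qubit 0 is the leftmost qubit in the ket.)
0.2208|0111⟩ + 0.5593i|1001⟩ - 0.483i|1101⟩ + 0.6365|1110⟩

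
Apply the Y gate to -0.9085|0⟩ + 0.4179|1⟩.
-0.4179i|0⟩ - 0.9085i|1⟩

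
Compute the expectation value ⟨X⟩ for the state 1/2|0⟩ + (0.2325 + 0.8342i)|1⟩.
0.2325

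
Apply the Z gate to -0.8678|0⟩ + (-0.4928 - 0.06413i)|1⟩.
-0.8678|0⟩ + (0.4928 + 0.06413i)|1⟩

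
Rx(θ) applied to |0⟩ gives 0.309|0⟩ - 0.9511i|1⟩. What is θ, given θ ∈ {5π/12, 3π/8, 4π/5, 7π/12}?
4π/5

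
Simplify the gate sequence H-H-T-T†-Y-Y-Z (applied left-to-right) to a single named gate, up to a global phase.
Z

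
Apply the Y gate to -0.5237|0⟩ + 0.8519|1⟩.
-0.8519i|0⟩ - 0.5237i|1⟩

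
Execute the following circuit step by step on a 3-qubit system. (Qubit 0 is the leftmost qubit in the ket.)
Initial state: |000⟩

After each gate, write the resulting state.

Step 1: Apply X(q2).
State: |001⟩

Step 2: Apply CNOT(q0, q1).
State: |001⟩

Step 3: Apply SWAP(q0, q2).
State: |100⟩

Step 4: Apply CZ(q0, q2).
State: |100⟩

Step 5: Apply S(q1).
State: |100⟩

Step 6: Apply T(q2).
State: |100⟩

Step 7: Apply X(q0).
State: |000⟩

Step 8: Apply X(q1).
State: |010⟩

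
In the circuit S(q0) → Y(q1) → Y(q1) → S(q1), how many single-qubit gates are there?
4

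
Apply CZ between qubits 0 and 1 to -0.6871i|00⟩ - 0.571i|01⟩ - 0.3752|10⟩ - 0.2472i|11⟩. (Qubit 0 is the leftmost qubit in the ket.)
-0.6871i|00⟩ - 0.571i|01⟩ - 0.3752|10⟩ + 0.2472i|11⟩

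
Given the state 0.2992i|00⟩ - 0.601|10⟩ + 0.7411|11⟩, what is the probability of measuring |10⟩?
0.3612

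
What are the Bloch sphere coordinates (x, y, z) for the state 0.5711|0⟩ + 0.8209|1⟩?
(0.9376, 0, -0.3477)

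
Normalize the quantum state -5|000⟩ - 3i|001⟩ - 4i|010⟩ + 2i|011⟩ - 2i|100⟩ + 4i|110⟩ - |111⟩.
-1/√3|000⟩ - 0.3464i|001⟩ - 0.4619i|010⟩ + 0.2309i|011⟩ - 0.2309i|100⟩ + 0.4619i|110⟩ - 0.1155|111⟩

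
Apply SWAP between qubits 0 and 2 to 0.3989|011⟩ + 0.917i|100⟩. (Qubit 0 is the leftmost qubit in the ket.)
0.917i|001⟩ + 0.3989|110⟩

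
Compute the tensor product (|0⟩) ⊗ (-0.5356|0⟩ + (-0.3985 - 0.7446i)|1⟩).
-0.5356|00⟩ + (-0.3985 - 0.7446i)|01⟩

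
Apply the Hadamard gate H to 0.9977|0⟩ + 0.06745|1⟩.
0.7532|0⟩ + 0.6578|1⟩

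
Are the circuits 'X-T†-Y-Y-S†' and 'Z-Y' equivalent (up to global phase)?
No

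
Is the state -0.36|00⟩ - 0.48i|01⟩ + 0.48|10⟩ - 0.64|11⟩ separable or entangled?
Entangled

Writing the state as a|00⟩ + b|01⟩ + c|10⟩ + d|11⟩, it is a product state iff ad − bc = 0.
Here (a, b, c, d) = (-0.36, -0.48i, 0.48, -0.64): ad − bc = (-0.36)(-0.64) − (-0.48i)(0.48) = (0.2304 + 0.2304i) ≠ 0, so the state is entangled.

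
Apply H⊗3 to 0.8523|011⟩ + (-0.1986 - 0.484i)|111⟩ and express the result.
(0.2311 - 0.1711i)|000⟩ + (-0.2311 + 0.1711i)|001⟩ + (-0.2311 + 0.1711i)|010⟩ + (0.2311 - 0.1711i)|011⟩ + (0.3715 + 0.1711i)|100⟩ + (-0.3715 - 0.1711i)|101⟩ + (-0.3715 - 0.1711i)|110⟩ + (0.3715 + 0.1711i)|111⟩

H⊗3 gives amp(|y⟩) = (1/2√2) Σ_x (−1)^(x·y) amp(|x⟩), where x·y is the number of positions in which both x and y have a 1.
|000⟩: (0.8523 + (-0.1986 - 0.484i))/(2√2) = (0.2311 - 0.1711i)
|001⟩: (-0.8523 - (-0.1986 - 0.484i))/(2√2) = (-0.2311 + 0.1711i)
|010⟩: (-0.8523 - (-0.1986 - 0.484i))/(2√2) = (-0.2311 + 0.1711i)
|011⟩: (0.8523 + (-0.1986 - 0.484i))/(2√2) = (0.2311 - 0.1711i)
|100⟩: (0.8523 - (-0.1986 - 0.484i))/(2√2) = (0.3715 + 0.1711i)
|101⟩: (-0.8523 + (-0.1986 - 0.484i))/(2√2) = (-0.3715 - 0.1711i)
|110⟩: (-0.8523 + (-0.1986 - 0.484i))/(2√2) = (-0.3715 - 0.1711i)
|111⟩: (0.8523 - (-0.1986 - 0.484i))/(2√2) = (0.3715 + 0.1711i)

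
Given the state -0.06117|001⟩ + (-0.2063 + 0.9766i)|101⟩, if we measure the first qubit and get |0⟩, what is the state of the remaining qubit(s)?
-|01⟩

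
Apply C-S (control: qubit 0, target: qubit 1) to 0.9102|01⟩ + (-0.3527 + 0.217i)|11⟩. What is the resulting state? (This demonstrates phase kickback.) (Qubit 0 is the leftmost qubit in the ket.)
0.9102|01⟩ + (-0.217 - 0.3527i)|11⟩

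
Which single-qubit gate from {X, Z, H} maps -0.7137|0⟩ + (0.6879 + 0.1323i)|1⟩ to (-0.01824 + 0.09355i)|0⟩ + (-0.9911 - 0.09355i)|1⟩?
H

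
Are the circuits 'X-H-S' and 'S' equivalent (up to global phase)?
No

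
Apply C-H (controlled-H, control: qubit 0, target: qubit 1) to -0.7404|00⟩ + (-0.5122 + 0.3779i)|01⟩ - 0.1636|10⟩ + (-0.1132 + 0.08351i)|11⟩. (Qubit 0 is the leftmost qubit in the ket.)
-0.7404|00⟩ + (-0.5122 + 0.3779i)|01⟩ + (-0.1957 + 0.05905i)|10⟩ + (-0.03564 - 0.05905i)|11⟩

C-H leaves the control-|0⟩ kets |00⟩, |01⟩ unchanged and applies H to qubit 1 on the control-|1⟩ pair (|10⟩, |11⟩).
H = [[1/√2, 1/√2], [1/√2, -1/√2]].
With a = amp(|10⟩) = -0.1636 and b = amp(|11⟩) = (-0.1132 + 0.08351i):
new amp(|10⟩) = (1/√2)·a + (1/√2)·b = (-0.1957 + 0.05905i)
new amp(|11⟩) = (1/√2)·a + (-1/√2)·b = (-0.03564 - 0.05905i)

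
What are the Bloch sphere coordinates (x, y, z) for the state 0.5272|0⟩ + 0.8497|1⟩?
(0.8959, 0, -0.4441)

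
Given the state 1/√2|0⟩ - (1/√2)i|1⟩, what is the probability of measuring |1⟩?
1/2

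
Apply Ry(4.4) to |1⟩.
-0.8085|0⟩ - 0.5885|1⟩

Ry(4.4) = [[cos(θ/2), −sin(θ/2)], [sin(θ/2), cos(θ/2)]]; θ = 4.4, cos(θ/2) ≈ -0.588501, sin(θ/2) ≈ 0.808496.
With a = amp(|0⟩) = 0 and b = amp(|1⟩) = 1:
new amp(|0⟩) = (-0.588501)·a + (-0.808496)·b = -0.8085
new amp(|1⟩) = (0.808496)·a + (-0.588501)·b = -0.5885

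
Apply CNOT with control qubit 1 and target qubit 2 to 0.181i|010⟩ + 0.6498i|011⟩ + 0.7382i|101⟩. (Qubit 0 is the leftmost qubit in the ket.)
0.6498i|010⟩ + 0.181i|011⟩ + 0.7382i|101⟩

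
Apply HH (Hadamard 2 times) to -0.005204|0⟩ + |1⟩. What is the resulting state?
-0.005204|0⟩ + |1⟩

H² = I, so an even number of Hadamards cancels: H^2 = I and the state is unchanged.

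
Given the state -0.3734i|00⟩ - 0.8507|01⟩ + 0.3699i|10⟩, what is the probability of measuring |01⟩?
0.7237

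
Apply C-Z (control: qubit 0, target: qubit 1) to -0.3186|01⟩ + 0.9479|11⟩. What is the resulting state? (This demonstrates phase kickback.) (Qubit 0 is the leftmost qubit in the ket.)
-0.3186|01⟩ - 0.9479|11⟩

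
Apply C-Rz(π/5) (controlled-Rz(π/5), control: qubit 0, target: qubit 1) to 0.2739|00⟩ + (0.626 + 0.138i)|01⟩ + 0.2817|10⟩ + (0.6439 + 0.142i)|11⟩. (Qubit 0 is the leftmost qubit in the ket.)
0.2739|00⟩ + (0.626 + 0.138i)|01⟩ + (0.2679 - 0.08705i)|10⟩ + (0.5685 + 0.334i)|11⟩

C-Rz(π/5) leaves the control-|0⟩ kets |00⟩, |01⟩ unchanged and applies Rz(π/5) to qubit 1 on the control-|1⟩ pair (|10⟩, |11⟩).
Rz(π/5) = [[e^(−iθ/2), 0], [0, e^(iθ/2)]] with e^(±iθ/2) = cos(θ/2) ± i·sin(θ/2); θ = π/5, cos(θ/2) ≈ 0.951057, sin(θ/2) ≈ 0.309017.
With a = amp(|10⟩) = 0.2817 and b = amp(|11⟩) = (0.6439 + 0.142i):
new amp(|10⟩) = (0.951057 - 0.309017i)·a = (0.2679 - 0.08705i)
new amp(|11⟩) = (0.951057 + 0.309017i)·b = (0.5685 + 0.334i)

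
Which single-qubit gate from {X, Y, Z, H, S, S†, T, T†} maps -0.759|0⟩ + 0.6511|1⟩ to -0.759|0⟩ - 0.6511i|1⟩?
S†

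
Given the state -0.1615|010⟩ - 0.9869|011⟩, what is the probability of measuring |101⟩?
0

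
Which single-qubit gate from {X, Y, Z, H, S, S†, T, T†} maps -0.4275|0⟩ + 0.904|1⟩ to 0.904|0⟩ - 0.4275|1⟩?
X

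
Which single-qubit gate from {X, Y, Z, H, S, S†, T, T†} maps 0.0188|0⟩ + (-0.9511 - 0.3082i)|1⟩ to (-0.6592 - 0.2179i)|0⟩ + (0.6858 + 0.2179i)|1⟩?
H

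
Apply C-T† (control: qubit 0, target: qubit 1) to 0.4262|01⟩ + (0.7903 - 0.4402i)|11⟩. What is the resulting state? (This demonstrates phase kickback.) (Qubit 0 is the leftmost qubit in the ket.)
0.4262|01⟩ + (0.2476 - 0.8701i)|11⟩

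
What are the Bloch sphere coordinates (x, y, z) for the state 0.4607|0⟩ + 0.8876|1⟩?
(0.8178, 0, -0.5756)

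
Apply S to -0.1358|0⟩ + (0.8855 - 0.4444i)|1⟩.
-0.1358|0⟩ + (0.4444 + 0.8855i)|1⟩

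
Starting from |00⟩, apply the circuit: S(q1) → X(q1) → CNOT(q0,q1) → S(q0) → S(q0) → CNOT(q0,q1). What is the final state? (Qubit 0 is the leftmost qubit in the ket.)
|01⟩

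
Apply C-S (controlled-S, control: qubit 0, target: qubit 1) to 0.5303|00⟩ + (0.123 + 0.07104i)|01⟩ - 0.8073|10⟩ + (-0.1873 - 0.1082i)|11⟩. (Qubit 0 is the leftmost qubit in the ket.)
0.5303|00⟩ + (0.123 + 0.07104i)|01⟩ - 0.8073|10⟩ + (0.1082 - 0.1873i)|11⟩

C-S leaves the control-|0⟩ kets |00⟩, |01⟩ unchanged and applies S to qubit 1 on the control-|1⟩ pair (|10⟩, |11⟩).
S = [[1, 0], [0, i]].
With a = amp(|10⟩) = -0.8073 and b = amp(|11⟩) = (-0.1873 - 0.1082i):
new amp(|10⟩) = (1)·a = -0.8073
new amp(|11⟩) = (i)·b = (0.1082 - 0.1873i)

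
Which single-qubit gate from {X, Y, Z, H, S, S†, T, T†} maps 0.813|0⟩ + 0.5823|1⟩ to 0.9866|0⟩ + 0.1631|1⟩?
H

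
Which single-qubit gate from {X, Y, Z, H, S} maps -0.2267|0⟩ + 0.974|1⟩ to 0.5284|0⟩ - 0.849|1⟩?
H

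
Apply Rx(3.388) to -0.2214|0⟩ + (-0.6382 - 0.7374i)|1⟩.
(-0.7046 + 0.6334i)|0⟩ + (0.07843 + 0.3103i)|1⟩

Rx(3.388) = [[cos(θ/2), −i·sin(θ/2)], [−i·sin(θ/2), cos(θ/2)]]; θ = 3.388, cos(θ/2) ≈ -0.122892, sin(θ/2) ≈ 0.99242.
With a = amp(|0⟩) = -0.2214 and b = amp(|1⟩) = (-0.6382 - 0.7374i):
new amp(|0⟩) = (-0.122892)·a + (-0.99242i)·b = (-0.7046 + 0.6334i)
new amp(|1⟩) = (-0.99242i)·a + (-0.122892)·b = (0.07843 + 0.3103i)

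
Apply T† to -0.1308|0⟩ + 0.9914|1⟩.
-0.1308|0⟩ + (0.701 - 0.701i)|1⟩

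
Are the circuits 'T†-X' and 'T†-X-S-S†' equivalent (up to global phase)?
Yes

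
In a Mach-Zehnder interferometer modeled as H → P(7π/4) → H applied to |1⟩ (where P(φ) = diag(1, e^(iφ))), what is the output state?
(0.1464 + (1/√8)i)|0⟩ + (0.8536 - (1/√8)i)|1⟩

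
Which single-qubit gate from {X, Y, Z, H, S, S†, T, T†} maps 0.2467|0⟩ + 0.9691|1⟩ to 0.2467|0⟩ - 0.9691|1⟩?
Z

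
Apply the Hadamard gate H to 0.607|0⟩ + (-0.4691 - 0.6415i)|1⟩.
(0.09751 - 0.4536i)|0⟩ + (0.7609 + 0.4536i)|1⟩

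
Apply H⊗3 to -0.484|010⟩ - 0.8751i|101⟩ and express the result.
(-0.1711 - 0.3094i)|000⟩ + (-0.1711 + 0.3094i)|001⟩ + (0.1711 - 0.3094i)|010⟩ + (0.1711 + 0.3094i)|011⟩ + (-0.1711 + 0.3094i)|100⟩ + (-0.1711 - 0.3094i)|101⟩ + (0.1711 + 0.3094i)|110⟩ + (0.1711 - 0.3094i)|111⟩

H⊗3 gives amp(|y⟩) = (1/2√2) Σ_x (−1)^(x·y) amp(|x⟩), where x·y is the number of positions in which both x and y have a 1.
|000⟩: (-0.484 - 0.8751i)/(2√2) = (-0.1711 - 0.3094i)
|001⟩: (-0.484 + 0.8751i)/(2√2) = (-0.1711 + 0.3094i)
|010⟩: (0.484 - 0.8751i)/(2√2) = (0.1711 - 0.3094i)
|011⟩: (0.484 + 0.8751i)/(2√2) = (0.1711 + 0.3094i)
|100⟩: (-0.484 + 0.8751i)/(2√2) = (-0.1711 + 0.3094i)
|101⟩: (-0.484 - 0.8751i)/(2√2) = (-0.1711 - 0.3094i)
|110⟩: (0.484 + 0.8751i)/(2√2) = (0.1711 + 0.3094i)
|111⟩: (0.484 - 0.8751i)/(2√2) = (0.1711 - 0.3094i)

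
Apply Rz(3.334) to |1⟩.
(-0.09606 + 0.9954i)|1⟩

Rz(3.334) = [[e^(−iθ/2), 0], [0, e^(iθ/2)]] with e^(±iθ/2) = cos(θ/2) ± i·sin(θ/2); θ = 3.334, cos(θ/2) ≈ -0.0960553, sin(θ/2) ≈ 0.995376.
With a = amp(|0⟩) = 0 and b = amp(|1⟩) = 1:
new amp(|0⟩) = (-0.0960553 - 0.995376i)·a = 0
new amp(|1⟩) = (-0.0960553 + 0.995376i)·b = (-0.09606 + 0.9954i)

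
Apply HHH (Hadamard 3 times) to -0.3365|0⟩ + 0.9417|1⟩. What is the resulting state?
0.4279|0⟩ - 0.9038|1⟩

H² = I, so H^3 = H: a single Hadamard. With (a, b) = (-0.3365, 0.9417), H gives ((a + b)/√2, (a − b)/√2) = (0.4279, -0.9038).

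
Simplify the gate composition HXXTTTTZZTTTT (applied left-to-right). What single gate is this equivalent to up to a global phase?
H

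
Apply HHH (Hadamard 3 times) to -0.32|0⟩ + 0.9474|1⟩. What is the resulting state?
0.4436|0⟩ - 0.8962|1⟩

H² = I, so H^3 = H: a single Hadamard. With (a, b) = (-0.32, 0.9474), H gives ((a + b)/√2, (a − b)/√2) = (0.4436, -0.8962).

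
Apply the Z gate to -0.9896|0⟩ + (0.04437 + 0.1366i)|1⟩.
-0.9896|0⟩ + (-0.04437 - 0.1366i)|1⟩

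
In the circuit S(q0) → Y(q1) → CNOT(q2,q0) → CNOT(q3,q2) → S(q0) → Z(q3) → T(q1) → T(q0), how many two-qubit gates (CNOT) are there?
2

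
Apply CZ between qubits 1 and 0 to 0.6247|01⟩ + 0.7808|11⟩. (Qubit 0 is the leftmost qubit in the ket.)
0.6247|01⟩ - 0.7808|11⟩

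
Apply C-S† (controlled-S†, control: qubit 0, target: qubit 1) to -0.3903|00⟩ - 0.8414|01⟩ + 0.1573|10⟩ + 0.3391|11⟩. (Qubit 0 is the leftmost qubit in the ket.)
-0.3903|00⟩ - 0.8414|01⟩ + 0.1573|10⟩ - 0.3391i|11⟩

C-S† leaves the control-|0⟩ kets |00⟩, |01⟩ unchanged and applies S† to qubit 1 on the control-|1⟩ pair (|10⟩, |11⟩).
S† = [[1, 0], [0, -i]].
With a = amp(|10⟩) = 0.1573 and b = amp(|11⟩) = 0.3391:
new amp(|10⟩) = (1)·a = 0.1573
new amp(|11⟩) = (-i)·b = -0.3391i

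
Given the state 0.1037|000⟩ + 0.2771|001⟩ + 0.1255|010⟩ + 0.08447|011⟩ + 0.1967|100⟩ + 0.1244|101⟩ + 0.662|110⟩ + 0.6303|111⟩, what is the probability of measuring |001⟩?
0.07678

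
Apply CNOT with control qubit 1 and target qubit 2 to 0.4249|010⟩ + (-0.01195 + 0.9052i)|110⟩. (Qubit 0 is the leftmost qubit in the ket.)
0.4249|011⟩ + (-0.01195 + 0.9052i)|111⟩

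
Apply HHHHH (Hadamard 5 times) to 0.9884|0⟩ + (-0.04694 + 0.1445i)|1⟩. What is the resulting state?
(0.6657 + 0.1022i)|0⟩ + (0.7321 - 0.1022i)|1⟩

H² = I, so H^5 = H: a single Hadamard. With (a, b) = (0.9884, (-0.04694 + 0.1445i)), H gives ((a + b)/√2, (a − b)/√2) = ((0.6657 + 0.1022i), (0.7321 - 0.1022i)).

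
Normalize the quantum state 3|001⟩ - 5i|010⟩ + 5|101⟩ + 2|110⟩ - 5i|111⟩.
0.3198|001⟩ - 0.533i|010⟩ + 0.533|101⟩ + 0.2132|110⟩ - 0.533i|111⟩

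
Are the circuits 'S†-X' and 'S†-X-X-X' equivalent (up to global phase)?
Yes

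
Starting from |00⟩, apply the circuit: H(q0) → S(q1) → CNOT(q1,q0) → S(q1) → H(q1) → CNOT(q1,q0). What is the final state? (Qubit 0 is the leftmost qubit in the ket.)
1/2|00⟩ + 1/2|01⟩ + 1/2|10⟩ + 1/2|11⟩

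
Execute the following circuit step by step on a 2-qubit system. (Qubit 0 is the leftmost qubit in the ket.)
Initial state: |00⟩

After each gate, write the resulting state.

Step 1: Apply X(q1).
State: |01⟩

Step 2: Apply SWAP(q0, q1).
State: |10⟩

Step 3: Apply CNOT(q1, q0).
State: |10⟩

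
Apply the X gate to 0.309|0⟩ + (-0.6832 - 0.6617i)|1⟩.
(-0.6832 - 0.6617i)|0⟩ + 0.309|1⟩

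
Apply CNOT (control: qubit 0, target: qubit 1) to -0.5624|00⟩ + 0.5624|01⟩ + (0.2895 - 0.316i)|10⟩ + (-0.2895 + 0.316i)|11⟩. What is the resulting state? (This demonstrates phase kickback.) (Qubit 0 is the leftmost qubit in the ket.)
-0.5624|00⟩ + 0.5624|01⟩ + (-0.2895 + 0.316i)|10⟩ + (0.2895 - 0.316i)|11⟩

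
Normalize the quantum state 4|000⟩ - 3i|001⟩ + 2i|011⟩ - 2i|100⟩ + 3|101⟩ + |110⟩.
0.61|000⟩ - 0.4575i|001⟩ + 0.305i|011⟩ - 0.305i|100⟩ + 0.4575|101⟩ + 0.1525|110⟩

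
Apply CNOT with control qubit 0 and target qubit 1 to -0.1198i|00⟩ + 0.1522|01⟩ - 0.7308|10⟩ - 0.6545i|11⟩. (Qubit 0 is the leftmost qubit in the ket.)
-0.1198i|00⟩ + 0.1522|01⟩ - 0.6545i|10⟩ - 0.7308|11⟩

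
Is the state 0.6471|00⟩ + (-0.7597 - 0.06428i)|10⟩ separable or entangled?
Separable

Writing the state as a|00⟩ + b|01⟩ + c|10⟩ + d|11⟩, it is a product state iff ad − bc = 0.
Here (a, b, c, d) = (0.6471, 0, (-0.7597 - 0.06428i), 0): ad − bc = (0.6471)(0) − (0)(-0.7597 - 0.06428i) = 0, so the state is separable.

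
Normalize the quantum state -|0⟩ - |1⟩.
-1/√2|0⟩ - 1/√2|1⟩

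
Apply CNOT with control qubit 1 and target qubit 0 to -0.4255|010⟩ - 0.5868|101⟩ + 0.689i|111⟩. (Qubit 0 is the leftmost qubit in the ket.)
0.689i|011⟩ - 0.5868|101⟩ - 0.4255|110⟩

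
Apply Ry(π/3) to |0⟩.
0.866|0⟩ + 1/2|1⟩

Ry(π/3) = [[cos(θ/2), −sin(θ/2)], [sin(θ/2), cos(θ/2)]]; θ = π/3, cos(θ/2) ≈ 0.866025, sin(θ/2) ≈ 0.5.
With a = amp(|0⟩) = 1 and b = amp(|1⟩) = 0:
new amp(|0⟩) = (0.866025)·a + (-0.5)·b = 0.866
new amp(|1⟩) = (0.5)·a + (0.866025)·b = 1/2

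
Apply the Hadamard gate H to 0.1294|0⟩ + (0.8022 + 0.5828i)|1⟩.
(0.6587 + 0.4121i)|0⟩ + (-0.4757 - 0.4121i)|1⟩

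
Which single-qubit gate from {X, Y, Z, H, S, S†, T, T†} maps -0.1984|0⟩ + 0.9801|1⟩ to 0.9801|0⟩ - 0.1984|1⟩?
X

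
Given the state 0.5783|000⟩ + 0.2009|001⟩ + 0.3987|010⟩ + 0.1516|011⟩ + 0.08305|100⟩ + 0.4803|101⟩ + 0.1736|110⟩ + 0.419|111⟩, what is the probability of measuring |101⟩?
0.2307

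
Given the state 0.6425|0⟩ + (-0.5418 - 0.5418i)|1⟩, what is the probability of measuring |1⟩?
0.5871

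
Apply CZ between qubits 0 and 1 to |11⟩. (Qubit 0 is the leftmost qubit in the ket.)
-|11⟩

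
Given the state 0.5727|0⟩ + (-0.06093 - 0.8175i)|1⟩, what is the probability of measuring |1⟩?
0.672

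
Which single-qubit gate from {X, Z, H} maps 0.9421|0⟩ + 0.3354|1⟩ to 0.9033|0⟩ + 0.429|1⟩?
H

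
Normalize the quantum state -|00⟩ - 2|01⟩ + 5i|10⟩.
-0.1826|00⟩ - 0.3651|01⟩ + 0.9129i|10⟩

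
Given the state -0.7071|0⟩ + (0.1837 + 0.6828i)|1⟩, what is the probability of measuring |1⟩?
0.5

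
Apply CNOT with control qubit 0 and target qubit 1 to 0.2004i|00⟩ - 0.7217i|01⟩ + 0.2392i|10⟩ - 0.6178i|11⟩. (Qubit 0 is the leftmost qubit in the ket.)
0.2004i|00⟩ - 0.7217i|01⟩ - 0.6178i|10⟩ + 0.2392i|11⟩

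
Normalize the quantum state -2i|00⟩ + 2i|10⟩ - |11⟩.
-0.6667i|00⟩ + 0.6667i|10⟩ - 0.3333|11⟩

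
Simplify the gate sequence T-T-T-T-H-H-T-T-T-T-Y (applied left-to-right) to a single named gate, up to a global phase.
Y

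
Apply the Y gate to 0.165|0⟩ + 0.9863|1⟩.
-0.9863i|0⟩ + 0.165i|1⟩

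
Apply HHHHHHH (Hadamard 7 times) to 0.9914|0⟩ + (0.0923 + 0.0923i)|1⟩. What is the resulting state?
(0.7663 + 0.06527i)|0⟩ + (0.6358 - 0.06527i)|1⟩

H² = I, so H^7 = H: a single Hadamard. With (a, b) = (0.9914, (0.0923 + 0.0923i)), H gives ((a + b)/√2, (a − b)/√2) = ((0.7663 + 0.06527i), (0.6358 - 0.06527i)).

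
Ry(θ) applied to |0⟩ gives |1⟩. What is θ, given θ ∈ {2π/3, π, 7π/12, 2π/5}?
π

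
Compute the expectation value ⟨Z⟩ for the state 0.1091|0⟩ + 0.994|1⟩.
-0.9761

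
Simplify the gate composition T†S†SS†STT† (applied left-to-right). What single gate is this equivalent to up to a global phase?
T†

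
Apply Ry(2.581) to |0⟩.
0.2766|0⟩ + 0.961|1⟩

Ry(2.581) = [[cos(θ/2), −sin(θ/2)], [sin(θ/2), cos(θ/2)]]; θ = 2.581, cos(θ/2) ≈ 0.27664, sin(θ/2) ≈ 0.960974.
With a = amp(|0⟩) = 1 and b = amp(|1⟩) = 0:
new amp(|0⟩) = (0.27664)·a + (-0.960974)·b = 0.2766
new amp(|1⟩) = (0.960974)·a + (0.27664)·b = 0.961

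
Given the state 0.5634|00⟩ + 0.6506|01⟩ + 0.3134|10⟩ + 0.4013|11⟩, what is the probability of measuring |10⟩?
0.09822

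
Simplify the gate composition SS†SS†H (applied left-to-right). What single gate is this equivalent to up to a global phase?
H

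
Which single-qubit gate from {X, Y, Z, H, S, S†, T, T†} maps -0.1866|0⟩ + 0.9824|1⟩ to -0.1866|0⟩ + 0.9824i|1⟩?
S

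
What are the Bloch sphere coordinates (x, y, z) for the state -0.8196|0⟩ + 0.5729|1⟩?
(-0.9391, 0, 0.3435)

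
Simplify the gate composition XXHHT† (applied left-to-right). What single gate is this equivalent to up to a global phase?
T†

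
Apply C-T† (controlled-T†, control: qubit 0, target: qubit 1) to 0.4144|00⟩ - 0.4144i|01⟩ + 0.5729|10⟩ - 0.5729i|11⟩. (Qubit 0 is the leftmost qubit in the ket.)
0.4144|00⟩ - 0.4144i|01⟩ + 0.5729|10⟩ + (-0.4051 - 0.4051i)|11⟩

C-T† leaves the control-|0⟩ kets |00⟩, |01⟩ unchanged and applies T† to qubit 1 on the control-|1⟩ pair (|10⟩, |11⟩).
T† = [[1, 0], [0, (1/√2 - (1/√2)i)]].
With a = amp(|10⟩) = 0.5729 and b = amp(|11⟩) = -0.5729i:
new amp(|10⟩) = (1)·a = 0.5729
new amp(|11⟩) = (1/√2 - (1/√2)i)·b = (-0.4051 - 0.4051i)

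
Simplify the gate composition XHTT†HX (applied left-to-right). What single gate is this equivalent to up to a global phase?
I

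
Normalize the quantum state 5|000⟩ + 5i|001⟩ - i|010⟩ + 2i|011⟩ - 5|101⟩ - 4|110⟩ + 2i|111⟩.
1/2|000⟩ + (1/2)i|001⟩ - 0.1i|010⟩ + 0.2i|011⟩ - 1/2|101⟩ - 0.4|110⟩ + 0.2i|111⟩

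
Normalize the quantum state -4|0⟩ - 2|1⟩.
-0.8944|0⟩ - 1/√5|1⟩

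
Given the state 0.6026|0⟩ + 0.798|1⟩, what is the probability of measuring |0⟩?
0.3631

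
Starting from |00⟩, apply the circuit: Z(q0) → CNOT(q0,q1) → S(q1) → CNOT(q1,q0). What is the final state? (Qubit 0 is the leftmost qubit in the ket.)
|00⟩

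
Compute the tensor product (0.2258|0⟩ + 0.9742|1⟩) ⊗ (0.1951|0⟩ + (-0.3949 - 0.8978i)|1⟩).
0.04405|00⟩ + (-0.08917 - 0.2027i)|01⟩ + 0.1901|10⟩ + (-0.3847 - 0.8746i)|11⟩

amp(|b₁b₂…⟩) = product of the factor amplitudes for bits b₁, b₂, …; only kets whose every factor amplitude is nonzero survive.
|00⟩: (0.2258)(0.1951) = 0.04405
|01⟩: (0.2258)(-0.3949 - 0.8978i) = (-0.08917 - 0.2027i)
|10⟩: (0.9742)(0.1951) = 0.1901
|11⟩: (0.9742)(-0.3949 - 0.8978i) = (-0.3847 - 0.8746i)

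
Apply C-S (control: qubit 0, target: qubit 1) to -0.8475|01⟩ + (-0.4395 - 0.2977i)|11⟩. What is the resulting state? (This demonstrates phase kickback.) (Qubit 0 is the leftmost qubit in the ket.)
-0.8475|01⟩ + (0.2977 - 0.4395i)|11⟩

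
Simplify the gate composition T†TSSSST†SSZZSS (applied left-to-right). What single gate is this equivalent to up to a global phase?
T†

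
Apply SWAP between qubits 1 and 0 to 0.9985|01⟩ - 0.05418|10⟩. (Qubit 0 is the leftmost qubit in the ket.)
-0.05418|01⟩ + 0.9985|10⟩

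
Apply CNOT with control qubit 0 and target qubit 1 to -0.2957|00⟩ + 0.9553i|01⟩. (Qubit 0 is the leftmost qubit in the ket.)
-0.2957|00⟩ + 0.9553i|01⟩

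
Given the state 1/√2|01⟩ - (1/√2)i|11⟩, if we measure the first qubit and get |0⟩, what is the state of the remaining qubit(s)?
|1⟩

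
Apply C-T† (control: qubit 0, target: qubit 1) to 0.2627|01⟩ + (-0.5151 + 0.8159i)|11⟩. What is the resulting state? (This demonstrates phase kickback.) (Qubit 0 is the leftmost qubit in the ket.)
0.2627|01⟩ + (0.2127 + 0.9412i)|11⟩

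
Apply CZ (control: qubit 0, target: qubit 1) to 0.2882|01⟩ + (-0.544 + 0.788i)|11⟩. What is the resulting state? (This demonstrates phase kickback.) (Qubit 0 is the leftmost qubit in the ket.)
0.2882|01⟩ + (0.544 - 0.788i)|11⟩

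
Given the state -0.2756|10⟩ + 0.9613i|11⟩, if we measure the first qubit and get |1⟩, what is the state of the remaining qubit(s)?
-0.2756|0⟩ + 0.9613i|1⟩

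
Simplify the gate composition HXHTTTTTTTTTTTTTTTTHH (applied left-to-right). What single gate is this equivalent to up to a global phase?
Z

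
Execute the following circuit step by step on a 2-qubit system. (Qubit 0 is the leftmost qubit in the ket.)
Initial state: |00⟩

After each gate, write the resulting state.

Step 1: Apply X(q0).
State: |10⟩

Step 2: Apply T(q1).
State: |10⟩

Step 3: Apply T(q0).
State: (1/√2 + (1/√2)i)|10⟩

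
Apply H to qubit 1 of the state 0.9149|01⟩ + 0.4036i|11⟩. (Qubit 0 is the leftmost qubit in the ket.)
0.6469|00⟩ - 0.6469|01⟩ + 0.2854i|10⟩ - 0.2854i|11⟩

H on qubit 1 mixes each pair of kets that differ only in qubit 1: amplitudes (a, b) of (|…0…⟩, |…1…⟩) become ((a + b)/√2, (a − b)/√2). Kets absent from the input have amplitude 0.
(|00⟩, |01⟩): (a, b) = (0, 0.9149) → (0.6469, -0.6469)
(|10⟩, |11⟩): (a, b) = (0, 0.4036i) → (0.2854i, -0.2854i)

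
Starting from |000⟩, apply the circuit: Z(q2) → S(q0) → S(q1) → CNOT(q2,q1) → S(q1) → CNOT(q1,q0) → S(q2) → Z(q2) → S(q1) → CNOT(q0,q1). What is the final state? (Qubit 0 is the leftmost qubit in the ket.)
|000⟩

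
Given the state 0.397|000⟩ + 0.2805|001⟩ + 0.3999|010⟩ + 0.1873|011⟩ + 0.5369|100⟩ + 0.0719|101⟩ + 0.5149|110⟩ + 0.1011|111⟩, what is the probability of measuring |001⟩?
0.07868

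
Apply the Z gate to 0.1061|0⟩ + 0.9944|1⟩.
0.1061|0⟩ - 0.9944|1⟩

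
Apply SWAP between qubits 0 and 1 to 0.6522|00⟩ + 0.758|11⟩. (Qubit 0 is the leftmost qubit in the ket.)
0.6522|00⟩ + 0.758|11⟩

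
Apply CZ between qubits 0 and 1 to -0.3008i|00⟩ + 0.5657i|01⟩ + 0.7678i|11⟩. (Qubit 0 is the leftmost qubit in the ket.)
-0.3008i|00⟩ + 0.5657i|01⟩ - 0.7678i|11⟩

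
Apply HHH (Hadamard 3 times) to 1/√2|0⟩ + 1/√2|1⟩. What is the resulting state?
|0⟩

H² = I, so H^3 = H: a single Hadamard. With (a, b) = (1/√2, 1/√2), H gives ((a + b)/√2, (a − b)/√2) = (1, 0).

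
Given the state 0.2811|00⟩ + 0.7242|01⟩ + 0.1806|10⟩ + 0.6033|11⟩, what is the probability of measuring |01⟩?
0.5245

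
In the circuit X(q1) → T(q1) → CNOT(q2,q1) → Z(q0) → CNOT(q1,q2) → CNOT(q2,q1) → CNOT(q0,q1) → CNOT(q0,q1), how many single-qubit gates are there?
3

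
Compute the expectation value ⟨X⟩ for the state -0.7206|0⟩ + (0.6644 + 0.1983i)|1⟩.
-0.9575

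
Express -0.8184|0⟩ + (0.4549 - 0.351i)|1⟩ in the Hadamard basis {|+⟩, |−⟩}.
(-0.257 - 0.2482i)|+⟩ + (-0.9004 + 0.2482i)|−⟩

With |ψ⟩ = α|0⟩ + β|1⟩, the Hadamard-basis coefficients are ⟨+|ψ⟩ = (α + β)/√2 and ⟨−|ψ⟩ = (α − β)/√2.
Here α = -0.8184, β = (0.4549 - 0.351i): (α + β)/√2 = (-0.257 - 0.2482i), (α − β)/√2 = (-0.9004 + 0.2482i).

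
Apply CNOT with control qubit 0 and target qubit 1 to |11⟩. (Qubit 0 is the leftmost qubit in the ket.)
|10⟩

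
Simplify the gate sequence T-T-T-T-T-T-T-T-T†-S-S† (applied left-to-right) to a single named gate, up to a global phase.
T†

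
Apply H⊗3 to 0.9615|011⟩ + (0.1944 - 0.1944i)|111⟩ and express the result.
(0.4087 - 0.06873i)|000⟩ + (-0.4087 + 0.06873i)|001⟩ + (-0.4087 + 0.06873i)|010⟩ + (0.4087 - 0.06873i)|011⟩ + (0.2712 + 0.06873i)|100⟩ + (-0.2712 - 0.06873i)|101⟩ + (-0.2712 - 0.06873i)|110⟩ + (0.2712 + 0.06873i)|111⟩

H⊗3 gives amp(|y⟩) = (1/2√2) Σ_x (−1)^(x·y) amp(|x⟩), where x·y is the number of positions in which both x and y have a 1.
|000⟩: (0.9615 + (0.1944 - 0.1944i))/(2√2) = (0.4087 - 0.06873i)
|001⟩: (-0.9615 - (0.1944 - 0.1944i))/(2√2) = (-0.4087 + 0.06873i)
|010⟩: (-0.9615 - (0.1944 - 0.1944i))/(2√2) = (-0.4087 + 0.06873i)
|011⟩: (0.9615 + (0.1944 - 0.1944i))/(2√2) = (0.4087 - 0.06873i)
|100⟩: (0.9615 - (0.1944 - 0.1944i))/(2√2) = (0.2712 + 0.06873i)
|101⟩: (-0.9615 + (0.1944 - 0.1944i))/(2√2) = (-0.2712 - 0.06873i)
|110⟩: (-0.9615 + (0.1944 - 0.1944i))/(2√2) = (-0.2712 - 0.06873i)
|111⟩: (0.9615 - (0.1944 - 0.1944i))/(2√2) = (0.2712 + 0.06873i)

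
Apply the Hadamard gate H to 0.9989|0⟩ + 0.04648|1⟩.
0.7392|0⟩ + 0.6735|1⟩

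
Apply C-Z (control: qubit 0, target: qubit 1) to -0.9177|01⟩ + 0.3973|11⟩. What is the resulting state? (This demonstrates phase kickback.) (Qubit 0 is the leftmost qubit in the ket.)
-0.9177|01⟩ - 0.3973|11⟩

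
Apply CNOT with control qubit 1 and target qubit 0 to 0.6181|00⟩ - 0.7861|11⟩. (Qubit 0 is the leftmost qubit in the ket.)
0.6181|00⟩ - 0.7861|01⟩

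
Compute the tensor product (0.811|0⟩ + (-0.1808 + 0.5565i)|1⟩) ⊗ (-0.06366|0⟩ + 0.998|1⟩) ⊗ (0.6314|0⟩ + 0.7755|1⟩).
-0.0326|000⟩ - 0.04004|001⟩ + 0.511|010⟩ + 0.6277|011⟩ + (0.007267 - 0.02237i)|100⟩ + (0.008926 - 0.02747i)|101⟩ + (-0.1139 + 0.3507i)|110⟩ + (-0.1399 + 0.4307i)|111⟩

amp(|b₁b₂…⟩) = product of the factor amplitudes for bits b₁, b₂, …; only kets whose every factor amplitude is nonzero survive.
|000⟩: (0.811)(-0.06366)(0.6314) = -0.0326
|001⟩: (0.811)(-0.06366)(0.7755) = -0.04004
|010⟩: (0.811)(0.998)(0.6314) = 0.511
|011⟩: (0.811)(0.998)(0.7755) = 0.6277
|100⟩: (-0.1808 + 0.5565i)(-0.06366)(0.6314) = (0.007267 - 0.02237i)
|101⟩: (-0.1808 + 0.5565i)(-0.06366)(0.7755) = (0.008926 - 0.02747i)
|110⟩: (-0.1808 + 0.5565i)(0.998)(0.6314) = (-0.1139 + 0.3507i)
|111⟩: (-0.1808 + 0.5565i)(0.998)(0.7755) = (-0.1399 + 0.4307i)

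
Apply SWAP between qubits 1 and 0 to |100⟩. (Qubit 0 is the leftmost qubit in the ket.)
|010⟩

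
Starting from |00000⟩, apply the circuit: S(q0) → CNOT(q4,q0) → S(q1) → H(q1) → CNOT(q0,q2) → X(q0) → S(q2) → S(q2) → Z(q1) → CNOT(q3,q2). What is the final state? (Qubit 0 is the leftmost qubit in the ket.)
1/√2|10000⟩ - 1/√2|11000⟩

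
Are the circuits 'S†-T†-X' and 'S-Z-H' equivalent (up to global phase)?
No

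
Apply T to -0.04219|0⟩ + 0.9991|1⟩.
-0.04219|0⟩ + (0.7065 + 0.7065i)|1⟩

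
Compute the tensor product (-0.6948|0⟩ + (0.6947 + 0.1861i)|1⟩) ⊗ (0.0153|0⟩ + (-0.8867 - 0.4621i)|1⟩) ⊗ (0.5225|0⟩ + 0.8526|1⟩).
-0.005554|000⟩ - 0.009064|001⟩ + (0.3219 + 0.1678i)|010⟩ + (0.5253 + 0.2737i)|011⟩ + (0.005554 + 0.001488i)|100⟩ + (0.009062 + 0.002428i)|101⟩ + (-0.2769 - 0.254i)|110⟩ + (-0.4519 - 0.4144i)|111⟩

amp(|b₁b₂…⟩) = product of the factor amplitudes for bits b₁, b₂, …; only kets whose every factor amplitude is nonzero survive.
|000⟩: (-0.6948)(0.0153)(0.5225) = -0.005554
|001⟩: (-0.6948)(0.0153)(0.8526) = -0.009064
|010⟩: (-0.6948)(-0.8867 - 0.4621i)(0.5225) = (0.3219 + 0.1678i)
|011⟩: (-0.6948)(-0.8867 - 0.4621i)(0.8526) = (0.5253 + 0.2737i)
|100⟩: (0.6947 + 0.1861i)(0.0153)(0.5225) = (0.005554 + 0.001488i)
|101⟩: (0.6947 + 0.1861i)(0.0153)(0.8526) = (0.009062 + 0.002428i)
|110⟩: (0.6947 + 0.1861i)(-0.8867 - 0.4621i)(0.5225) = (-0.2769 - 0.254i)
|111⟩: (0.6947 + 0.1861i)(-0.8867 - 0.4621i)(0.8526) = (-0.4519 - 0.4144i)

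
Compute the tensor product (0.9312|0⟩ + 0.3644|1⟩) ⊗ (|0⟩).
0.9312|00⟩ + 0.3644|10⟩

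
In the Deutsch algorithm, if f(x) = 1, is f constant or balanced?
Constant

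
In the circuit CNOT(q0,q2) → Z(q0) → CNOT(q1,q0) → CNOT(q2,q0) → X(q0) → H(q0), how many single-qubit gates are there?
3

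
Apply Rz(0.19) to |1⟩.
(0.9955 + 0.09486i)|1⟩

Rz(0.19) = [[e^(−iθ/2), 0], [0, e^(iθ/2)]] with e^(±iθ/2) = cos(θ/2) ± i·sin(θ/2); θ = 0.19, cos(θ/2) ≈ 0.995491, sin(θ/2) ≈ 0.0948572.
With a = amp(|0⟩) = 0 and b = amp(|1⟩) = 1:
new amp(|0⟩) = (0.995491 - 0.0948572i)·a = 0
new amp(|1⟩) = (0.995491 + 0.0948572i)·b = (0.9955 + 0.09486i)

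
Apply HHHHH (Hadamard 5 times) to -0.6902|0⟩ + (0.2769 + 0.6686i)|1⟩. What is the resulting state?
(-0.2922 + 0.4728i)|0⟩ + (-0.6838 - 0.4728i)|1⟩

H² = I, so H^5 = H: a single Hadamard. With (a, b) = (-0.6902, (0.2769 + 0.6686i)), H gives ((a + b)/√2, (a − b)/√2) = ((-0.2922 + 0.4728i), (-0.6838 - 0.4728i)).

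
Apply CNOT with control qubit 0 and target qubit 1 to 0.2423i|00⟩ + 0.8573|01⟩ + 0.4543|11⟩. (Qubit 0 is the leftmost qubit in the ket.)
0.2423i|00⟩ + 0.8573|01⟩ + 0.4543|10⟩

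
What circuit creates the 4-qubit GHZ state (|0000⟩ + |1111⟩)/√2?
H(q0) → CNOT(q0,q1) → CNOT(q0,q2) → CNOT(q0,q3)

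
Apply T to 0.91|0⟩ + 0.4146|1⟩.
0.91|0⟩ + (0.2932 + 0.2932i)|1⟩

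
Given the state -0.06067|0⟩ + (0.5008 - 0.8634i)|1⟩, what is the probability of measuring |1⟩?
0.9963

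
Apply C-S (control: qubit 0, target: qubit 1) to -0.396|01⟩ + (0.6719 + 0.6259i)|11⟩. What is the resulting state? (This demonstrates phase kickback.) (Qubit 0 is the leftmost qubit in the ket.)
-0.396|01⟩ + (-0.6259 + 0.6719i)|11⟩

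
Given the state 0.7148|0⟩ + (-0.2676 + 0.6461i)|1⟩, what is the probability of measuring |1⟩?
0.4891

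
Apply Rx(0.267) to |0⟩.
0.9911|0⟩ - 0.1331i|1⟩

Rx(0.267) = [[cos(θ/2), −i·sin(θ/2)], [−i·sin(θ/2), cos(θ/2)]]; θ = 0.267, cos(θ/2) ≈ 0.991102, sin(θ/2) ≈ 0.133104.
With a = amp(|0⟩) = 1 and b = amp(|1⟩) = 0:
new amp(|0⟩) = (0.991102)·a + (-0.133104i)·b = 0.9911
new amp(|1⟩) = (-0.133104i)·a + (0.991102)·b = -0.1331i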